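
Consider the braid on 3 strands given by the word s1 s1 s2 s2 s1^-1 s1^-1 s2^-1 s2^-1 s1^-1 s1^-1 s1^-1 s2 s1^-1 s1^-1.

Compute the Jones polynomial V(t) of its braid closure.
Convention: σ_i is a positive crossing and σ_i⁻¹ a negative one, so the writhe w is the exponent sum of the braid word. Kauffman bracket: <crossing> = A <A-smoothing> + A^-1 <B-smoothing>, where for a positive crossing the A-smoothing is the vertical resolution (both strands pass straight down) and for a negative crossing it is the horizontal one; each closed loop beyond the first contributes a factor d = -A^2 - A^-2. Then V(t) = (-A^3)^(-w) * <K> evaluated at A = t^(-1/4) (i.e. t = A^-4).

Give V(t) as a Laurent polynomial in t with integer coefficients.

-1 + 3*t^-1 - 4*t^-2 + 6*t^-3 - 5*t^-4 + 5*t^-5 - 4*t^-6 + 2*t^-7 - t^-8

Derivation:
The presented braid s1 s1 s2 s2 s1^-1 s1^-1 s2^-1 s2^-1 s1^-1 s1^-1 s1^-1 s2 s1^-1 s1^-1 on 3 strands reduces by inverse Markov moves (closure unchanged at each step):
  Deconjugate: the word is γ·β·γ⁻¹ with γ = s1 s1 (prefix) and γ⁻¹ = s1^-1 s1^-1 (suffix); strip both.
Reduced to β = s2 s2 s1^-1 s1^-1 s2^-1 s2^-1 s1^-1 s1^-1 s1^-1 s2 on 3 strands, 10 crossings.
Compute on β:
Braid: s2 s2 s1^-1 s1^-1 s2^-1 s2^-1 s1^-1 s1^-1 s1^-1 s2 on 3 strands, 10 crossings.
Writhe w = (#positive) - (#negative) = 3 - 7 = -4.
State-sum expansion of <K>. There are 2^10 = 1024 states.
For each crossing: s=0 is the vertical smoothing, s=1 horizontal. Crossing k contributes A^(sign_k * (1 - 2*s_k)); loop factor d = -A^2 - A^-2.
Tabulate the states by total A-exponent and number of loops L (A-exp: L × count):
  A^10: L=6 ×1
  A^8: L=5 ×10
  A^6: L=4 ×41, L=6 ×4
  A^4: L=3 ×87, L=5 ×32, L=7 ×1
  A^2: L=2 ×97, L=4 ×100, L=6 ×13
  A^0: L=1 ×46, L=3 ×152, L=5 ×52, L=7 ×2
  A^-2: L=2 ×103, L=4 ×96, L=6 ×11
  A^-4: L=1 ×15, L=3 ×79, L=5 ×26
  A^-6: L=2 ×18, L=4 ×26, L=6 ×1
  A^-8: L=3 ×8, L=5 ×2
  A^-10: L=4 ×1
Each group contributes A^e * Σ count * d^(L-1):
Powers of d = -A^2 - A^-2: d^2 = A^4 + 2 + A^-4; d^3 = -A^6 - 3*A^2 - 3*A^-2 - A^-6; d^4 = A^8 + 4*A^4 + 6 + 4*A^-4 + A^-8; d^5 = -A^10 - 5*A^6 - 10*A^2 - 10*A^-2 - 5*A^-6 - A^-10; d^6 = A^12 + 6*A^8 + 15*A^4 + 20 + 15*A^-4 + 6*A^-8 + A^-12.
  A^10 * (d^5) = -A^20 - 5*A^16 - 10*A^12 - 10*A^8 - 5*A^4 - 1
  A^8 * (10*d^4) = 10*A^16 + 40*A^12 + 60*A^8 + 40*A^4 + 10
  A^6 * (41*d^3 + 4*d^5) = -4*A^16 - 61*A^12 - 163*A^8 - 163*A^4 - 61 - 4*A^-4
  A^4 * (87*d^2 + 32*d^4 + d^6) = A^16 + 38*A^12 + 230*A^8 + 386*A^4 + 230 + 38*A^-4 + A^-8
  A^2 * (97*d + 100*d^3 + 13*d^5) = -13*A^12 - 165*A^8 - 527*A^4 - 527 - 165*A^-4 - 13*A^-8
  A^0 * (46 + 152*d^2 + 52*d^4 + 2*d^6) = 2*A^12 + 64*A^8 + 390*A^4 + 702 + 390*A^-4 + 64*A^-8 + 2*A^-12
  A^-2 * (103*d + 96*d^3 + 11*d^5) = -11*A^8 - 151*A^4 - 501 - 501*A^-4 - 151*A^-8 - 11*A^-12
  A^-4 * (15 + 79*d^2 + 26*d^4) = 26*A^4 + 183 + 329*A^-4 + 183*A^-8 + 26*A^-12
  A^-6 * (18*d + 26*d^3 + d^5) = -A^4 - 31 - 106*A^-4 - 106*A^-8 - 31*A^-12 - A^-16
  A^-8 * (8*d^2 + 2*d^4) = 2 + 16*A^-4 + 28*A^-8 + 16*A^-12 + 2*A^-16
  A^-10 * (d^3) = -A^-4 - 3*A^-8 - 3*A^-12 - A^-16
Summing the groups: <K> = -A^20 + 2*A^16 - 4*A^12 + 5*A^8 - 5*A^4 + 6 - 4*A^-4 + 3*A^-8 - A^-12
Normalise by the writhe: (-A^3)^(-w) = (-A^3)^(4) = A^12, so f(A) = A^12 * <K> = -A^32 + 2*A^28 - 4*A^24 + 5*A^20 - 5*A^16 + 6*A^12 - 4*A^8 + 3*A^4 - 1.
Substitute A = t^(-1/4), i.e. A^e → t^(-e/4): V(t) = -1 + 3*t^-1 - 4*t^-2 + 6*t^-3 - 5*t^-4 + 5*t^-5 - 4*t^-6 + 2*t^-7 - t^-8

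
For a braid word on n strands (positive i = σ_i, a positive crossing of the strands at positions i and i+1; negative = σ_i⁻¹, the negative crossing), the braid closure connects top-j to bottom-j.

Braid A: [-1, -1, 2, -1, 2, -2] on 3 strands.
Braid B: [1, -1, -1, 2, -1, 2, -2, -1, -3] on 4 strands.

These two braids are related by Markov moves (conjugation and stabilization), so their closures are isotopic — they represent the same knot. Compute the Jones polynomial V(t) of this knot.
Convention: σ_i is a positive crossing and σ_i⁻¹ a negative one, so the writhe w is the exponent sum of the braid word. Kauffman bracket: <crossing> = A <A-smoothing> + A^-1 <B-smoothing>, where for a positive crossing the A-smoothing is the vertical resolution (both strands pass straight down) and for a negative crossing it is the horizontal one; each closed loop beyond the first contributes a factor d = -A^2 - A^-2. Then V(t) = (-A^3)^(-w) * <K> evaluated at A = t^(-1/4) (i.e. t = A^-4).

Markov-equivalent braids have isotopic closures, hence identical knot invariants. Strip the Markov moves from each word to reach a common short braid β, then compute V(t) once on β.
Braid A: s1^-1 s1^-1 s2 s1^-1 s2 s2^-1 on 3 strands has no conjugating prefix/suffix or stabilization to strip; take β = s1^-1 s1^-1 s2 s1^-1 s2 s2^-1.
Braid B: s1 s1^-1 s1^-1 s2 s1^-1 s2 s2^-1 s1^-1 s3^-1 on 4 strands reduces by inverse Markov moves (closure unchanged at each step):
  Destabilize: the word has the form β·s3^-1 where s3^-1 occurs only as the final letter (β ∈ B_3); drop it and the last strand → 3 strands.
  Deconjugate: the word is γ·β·γ⁻¹ with γ = s1 (prefix) and γ⁻¹ = s1^-1 (suffix); strip both.
Reduced to β = s1^-1 s1^-1 s2 s1^-1 s2 s2^-1 on 3 strands, 6 crossings.
Both give the same β = s1^-1 s1^-1 s2 s1^-1 s2 s2^-1 on 3 strands, so one state sum suffices:
First cancel adjacent σ_i σ_i⁻¹ pairs (Reidemeister II — same braid, same closure): s1^-1 s1^-1 s2 s1^-1 s2 s2^-1 → s1^-1 s1^-1 s2 s1^-1.
Braid: s1^-1 s1^-1 s2 s1^-1 on 3 strands, 4 crossings.
Writhe w = (#positive) - (#negative) = 1 - 3 = -2.
State-sum expansion of <K>. There are 2^4 = 16 states.
Each crossing splits two ways (0=vertical, 1=horizontal). The state's weight is A^(#A-smoothings - #B-smoothings) * d^(loops - 1).
  state 0000: A-exp=-2, loops=3, term = A^-2 * d^2
  state 0001: A-exp=+0, loops=2, term = A^0 * d^1
  state 0010: A-exp=-4, loops=2, term = A^-4 * d^1
  state 0011: A-exp=-2, loops=1, term = A^-2 * d^0
  state 0100: A-exp=+0, loops=2, term = A^0 * d^1
  state 0101: A-exp=+2, loops=3, term = A^2 * d^2
  state 0110: A-exp=-2, loops=1, term = A^-2 * d^0
  state 0111: A-exp=+0, loops=2, term = A^0 * d^1
  state 1000: A-exp=+0, loops=2, term = A^0 * d^1
  state 1001: A-exp=+2, loops=3, term = A^2 * d^2
  state 1010: A-exp=-2, loops=1, term = A^-2 * d^0
  state 1011: A-exp=+0, loops=2, term = A^0 * d^1
  state 1100: A-exp=+2, loops=3, term = A^2 * d^2
  state 1101: A-exp=+4, loops=4, term = A^4 * d^3
  state 1110: A-exp=+0, loops=2, term = A^0 * d^1
  state 1111: A-exp=+2, loops=3, term = A^2 * d^2
Collect the terms by A-exponent (count of states per loop number):
Powers of d = -A^2 - A^-2: d^2 = A^4 + 2 + A^-4; d^3 = -A^6 - 3*A^2 - 3*A^-2 - A^-6.
  A^4 * (d^3) = -A^10 - 3*A^6 - 3*A^2 - A^-2
  A^2 * (4*d^2) = 4*A^6 + 8*A^2 + 4*A^-2
  A^0 * (6*d) = -6*A^2 - 6*A^-2
  A^-2 * (3 + d^2) = A^2 + 5*A^-2 + A^-6
  A^-4 * (d) = -A^-2 - A^-6
Summing the groups: <K> = -A^10 + A^6 + A^-2
Normalise by the writhe: (-A^3)^(-w) = (-A^3)^(2) = A^6, so f(A) = A^6 * <K> = -A^16 + A^12 + A^4.
Substitute A = t^(-1/4), i.e. A^e → t^(-e/4): V(t) = t^-1 + t^-3 - t^-4

Answer: t^-1 + t^-3 - t^-4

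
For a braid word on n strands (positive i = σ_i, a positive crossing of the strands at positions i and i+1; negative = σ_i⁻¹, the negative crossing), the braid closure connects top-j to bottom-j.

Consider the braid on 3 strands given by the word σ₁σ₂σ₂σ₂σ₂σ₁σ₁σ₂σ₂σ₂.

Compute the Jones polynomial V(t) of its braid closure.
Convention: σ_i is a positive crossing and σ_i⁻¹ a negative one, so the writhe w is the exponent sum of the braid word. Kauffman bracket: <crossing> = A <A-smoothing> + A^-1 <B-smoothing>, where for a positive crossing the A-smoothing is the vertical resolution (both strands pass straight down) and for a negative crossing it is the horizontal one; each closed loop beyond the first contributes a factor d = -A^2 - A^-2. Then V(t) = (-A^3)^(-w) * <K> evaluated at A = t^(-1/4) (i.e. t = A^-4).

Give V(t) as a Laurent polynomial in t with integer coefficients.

Braid: s1 s2 s2 s2 s2 s1 s1 s2 s2 s2 on 3 strands, 10 crossings.
Writhe w = (#positive) - (#negative) = 10 - 0 = 10.
State-sum expansion of <K>. There are 2^10 = 1024 states.
Each crossing splits two ways (0=vertical, 1=horizontal). The state's weight is A^(#A-smoothings - #B-smoothings) * d^(loops - 1).
Tabulate the states by total A-exponent and number of loops L (A-exp: L × count):
  A^10: L=3 ×1
  A^8: L=2 ×10
  A^6: L=1 ×21, L=3 ×24
  A^4: L=2 ×84, L=4 ×36
  A^2: L=1 ×24, L=3 ×151, L=5 ×35
  A^0: L=2 ×72, L=4 ×159, L=6 ×21
  A^-2: L=3 ×98, L=5 ×105, L=7 ×7
  A^-4: L=4 ×76, L=6 ×43, L=8 ×1
  A^-6: L=5 ×35, L=7 ×10
  A^-8: L=6 ×9, L=8 ×1
  A^-10: L=7 ×1
Each group contributes A^e * Σ count * d^(L-1):
Powers of d = -A^2 - A^-2: d^2 = A^4 + 2 + A^-4; d^3 = -A^6 - 3*A^2 - 3*A^-2 - A^-6; d^4 = A^8 + 4*A^4 + 6 + 4*A^-4 + A^-8; d^5 = -A^10 - 5*A^6 - 10*A^2 - 10*A^-2 - 5*A^-6 - A^-10; d^6 = A^12 + 6*A^8 + 15*A^4 + 20 + 15*A^-4 + 6*A^-8 + A^-12; d^7 = -A^14 - 7*A^10 - 21*A^6 - 35*A^2 - 35*A^-2 - 21*A^-6 - 7*A^-10 - A^-14.
  A^10 * (d^2) = A^14 + 2*A^10 + A^6
  A^8 * (10*d) = -10*A^10 - 10*A^6
  A^6 * (21 + 24*d^2) = 24*A^10 + 69*A^6 + 24*A^2
  A^4 * (84*d + 36*d^3) = -36*A^10 - 192*A^6 - 192*A^2 - 36*A^-2
  A^2 * (24 + 151*d^2 + 35*d^4) = 35*A^10 + 291*A^6 + 536*A^2 + 291*A^-2 + 35*A^-6
  A^0 * (72*d + 159*d^3 + 21*d^5) = -21*A^10 - 264*A^6 - 759*A^2 - 759*A^-2 - 264*A^-6 - 21*A^-10
  A^-2 * (98*d^2 + 105*d^4 + 7*d^6) = 7*A^10 + 147*A^6 + 623*A^2 + 966*A^-2 + 623*A^-6 + 147*A^-10 + 7*A^-14
  A^-4 * (76*d^3 + 43*d^5 + d^7) = -A^10 - 50*A^6 - 312*A^2 - 693*A^-2 - 693*A^-6 - 312*A^-10 - 50*A^-14 - A^-18
  A^-6 * (35*d^4 + 10*d^6) = 10*A^6 + 95*A^2 + 290*A^-2 + 410*A^-6 + 290*A^-10 + 95*A^-14 + 10*A^-18
  A^-8 * (9*d^5 + d^7) = -A^6 - 16*A^2 - 66*A^-2 - 125*A^-6 - 125*A^-10 - 66*A^-14 - 16*A^-18 - A^-22
  A^-10 * (d^6) = A^2 + 6*A^-2 + 15*A^-6 + 20*A^-10 + 15*A^-14 + 6*A^-18 + A^-22
Summing the groups: <K> = A^14 + A^6 - A^-2 + A^-6 - A^-10 + A^-14 - A^-18
Normalise by the writhe: (-A^3)^(-w) = (-A^3)^(-10) = A^-30, so f(A) = A^-30 * <K> = A^-16 + A^-24 - A^-32 + A^-36 - A^-40 + A^-44 - A^-48.
Substitute A = t^(-1/4), i.e. A^e → t^(-e/4): V(t) = -t^12 + t^11 - t^10 + t^9 - t^8 + t^6 + t^4

Answer: -t^12 + t^11 - t^10 + t^9 - t^8 + t^6 + t^4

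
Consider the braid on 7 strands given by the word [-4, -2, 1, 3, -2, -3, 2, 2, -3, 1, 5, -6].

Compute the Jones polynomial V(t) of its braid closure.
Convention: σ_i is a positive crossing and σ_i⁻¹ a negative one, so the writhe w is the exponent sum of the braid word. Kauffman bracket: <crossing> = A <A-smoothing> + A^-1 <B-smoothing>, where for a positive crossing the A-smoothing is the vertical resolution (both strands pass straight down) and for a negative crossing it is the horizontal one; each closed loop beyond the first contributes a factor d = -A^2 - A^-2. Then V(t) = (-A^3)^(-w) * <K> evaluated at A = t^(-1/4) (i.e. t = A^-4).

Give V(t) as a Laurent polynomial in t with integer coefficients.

The presented braid s4^-1 s2^-1 s1 s3 s2^-1 s3^-1 s2 s2 s3^-1 s1 s5 s6^-1 on 7 strands reduces by inverse Markov moves (closure unchanged at each step):
  Destabilize: the word has the form β·s6^-1 where s6^-1 occurs only as the final letter (β ∈ B_6); drop it and the last strand → 6 strands.
  Destabilize: the word has the form β·s5 where s5 occurs only as the final letter (β ∈ B_5); drop it and the last strand → 5 strands.
Reduced to β = s4^-1 s2^-1 s1 s3 s2^-1 s3^-1 s2 s2 s3^-1 s1 on 5 strands, 10 crossings.
Compute on β:
Braid: s4^-1 s2^-1 s1 s3 s2^-1 s3^-1 s2 s2 s3^-1 s1 on 5 strands, 10 crossings.
Writhe w = (#positive) - (#negative) = 5 - 5 = 0.
Computing the Kauffman bracket via state sum. There are 2^10 = 1024 states.
For each crossing: s=0 is the vertical smoothing, s=1 horizontal. Crossing k contributes A^(sign_k * (1 - 2*s_k)); loop factor d = -A^2 - A^-2.
Tabulate the states by total A-exponent and number of loops L (A-exp: L × count):
  A^10: L=4 ×1
  A^8: L=3 ×9, L=5 ×1
  A^6: L=2 ×27, L=4 ×18
  A^4: L=1 ×28, L=3 ×78, L=5 ×14
  A^2: L=2 ×116, L=4 ×88, L=6 ×6
  A^0: L=1 ×27, L=3 ×178, L=5 ×46, L=7 ×1
  A^-2: L=2 ×78, L=4 ×123, L=6 ×9
  A^-4: L=1 ×6, L=3 ×78, L=5 ×36
  A^-6: L=2 ×11, L=4 ×31, L=6 ×3
  A^-8: L=3 ×6, L=5 ×4
  A^-10: L=4 ×1
Each group contributes A^e * Σ count * d^(L-1):
Powers of d = -A^2 - A^-2: d^2 = A^4 + 2 + A^-4; d^3 = -A^6 - 3*A^2 - 3*A^-2 - A^-6; d^4 = A^8 + 4*A^4 + 6 + 4*A^-4 + A^-8; d^5 = -A^10 - 5*A^6 - 10*A^2 - 10*A^-2 - 5*A^-6 - A^-10; d^6 = A^12 + 6*A^8 + 15*A^4 + 20 + 15*A^-4 + 6*A^-8 + A^-12.
  A^10 * (d^3) = -A^16 - 3*A^12 - 3*A^8 - A^4
  A^8 * (9*d^2 + d^4) = A^16 + 13*A^12 + 24*A^8 + 13*A^4 + 1
  A^6 * (27*d + 18*d^3) = -18*A^12 - 81*A^8 - 81*A^4 - 18
  A^4 * (28 + 78*d^2 + 14*d^4) = 14*A^12 + 134*A^8 + 268*A^4 + 134 + 14*A^-4
  A^2 * (116*d + 88*d^3 + 6*d^5) = -6*A^12 - 118*A^8 - 440*A^4 - 440 - 118*A^-4 - 6*A^-8
  A^0 * (27 + 178*d^2 + 46*d^4 + d^6) = A^12 + 52*A^8 + 377*A^4 + 679 + 377*A^-4 + 52*A^-8 + A^-12
  A^-2 * (78*d + 123*d^3 + 9*d^5) = -9*A^8 - 168*A^4 - 537 - 537*A^-4 - 168*A^-8 - 9*A^-12
  A^-4 * (6 + 78*d^2 + 36*d^4) = 36*A^4 + 222 + 378*A^-4 + 222*A^-8 + 36*A^-12
  A^-6 * (11*d + 31*d^3 + 3*d^5) = -3*A^4 - 46 - 134*A^-4 - 134*A^-8 - 46*A^-12 - 3*A^-16
  A^-8 * (6*d^2 + 4*d^4) = 4 + 22*A^-4 + 36*A^-8 + 22*A^-12 + 4*A^-16
  A^-10 * (d^3) = -A^-4 - 3*A^-8 - 3*A^-12 - A^-16
Summing the groups: <K> = A^12 - A^8 + A^4 - 1 + A^-4 - A^-8 + A^-12
Normalise by the writhe: (-A^3)^(-w) = (-A^3)^(0) = 1, so f(A) = 1 * <K> = A^12 - A^8 + A^4 - 1 + A^-4 - A^-8 + A^-12.
Substitute A = t^(-1/4), i.e. A^e → t^(-e/4): V(t) = t^3 - t^2 + t - 1 + t^-1 - t^-2 + t^-3

Answer: t^3 - t^2 + t - 1 + t^-1 - t^-2 + t^-3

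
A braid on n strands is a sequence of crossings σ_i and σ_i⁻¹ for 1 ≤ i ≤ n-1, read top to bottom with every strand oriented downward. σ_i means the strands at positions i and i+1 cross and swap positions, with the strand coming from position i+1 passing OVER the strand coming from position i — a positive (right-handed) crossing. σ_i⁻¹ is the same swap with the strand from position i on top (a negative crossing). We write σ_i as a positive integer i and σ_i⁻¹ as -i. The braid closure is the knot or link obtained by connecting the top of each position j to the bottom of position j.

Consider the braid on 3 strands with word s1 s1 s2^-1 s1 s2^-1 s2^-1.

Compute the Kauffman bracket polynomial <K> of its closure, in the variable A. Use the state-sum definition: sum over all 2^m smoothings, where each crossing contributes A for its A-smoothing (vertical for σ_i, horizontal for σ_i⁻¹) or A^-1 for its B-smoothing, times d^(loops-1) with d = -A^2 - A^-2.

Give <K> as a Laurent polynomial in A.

-A^12 + 2*A^8 - 2*A^4 + 3 - 2*A^-4 + 2*A^-8 - A^-12

Derivation:
Braid: s1 s1 s2^-1 s1 s2^-1 s2^-1 on 3 strands, 6 crossings.
Writhe w = (#positive) - (#negative) = 3 - 3 = 0.
Computing the Kauffman bracket via state sum. There are 2^6 = 64 states.
Each crossing splits two ways (0=vertical, 1=horizontal). The state's weight is A^(#A-smoothings - #B-smoothings) * d^(loops - 1).
Tabulate the states by total A-exponent and number of loops L (A-exp: L × count):
  A^6: L=4 ×1
  A^4: L=3 ×6
  A^2: L=2 ×14, L=4 ×1
  A^0: L=1 ×13, L=3 ×7
  A^-2: L=2 ×14, L=4 ×1
  A^-4: L=3 ×6
  A^-6: L=4 ×1
Each group contributes A^e * Σ count * d^(L-1):
Powers of d = -A^2 - A^-2: d^2 = A^4 + 2 + A^-4; d^3 = -A^6 - 3*A^2 - 3*A^-2 - A^-6.
  A^6 * (d^3) = -A^12 - 3*A^8 - 3*A^4 - 1
  A^4 * (6*d^2) = 6*A^8 + 12*A^4 + 6
  A^2 * (14*d + d^3) = -A^8 - 17*A^4 - 17 - A^-4
  A^0 * (13 + 7*d^2) = 7*A^4 + 27 + 7*A^-4
  A^-2 * (14*d + d^3) = -A^4 - 17 - 17*A^-4 - A^-8
  A^-4 * (6*d^2) = 6 + 12*A^-4 + 6*A^-8
  A^-6 * (d^3) = -1 - 3*A^-4 - 3*A^-8 - A^-12
Summing the groups: <K> = -A^12 + 2*A^8 - 2*A^4 + 3 - 2*A^-4 + 2*A^-8 - A^-12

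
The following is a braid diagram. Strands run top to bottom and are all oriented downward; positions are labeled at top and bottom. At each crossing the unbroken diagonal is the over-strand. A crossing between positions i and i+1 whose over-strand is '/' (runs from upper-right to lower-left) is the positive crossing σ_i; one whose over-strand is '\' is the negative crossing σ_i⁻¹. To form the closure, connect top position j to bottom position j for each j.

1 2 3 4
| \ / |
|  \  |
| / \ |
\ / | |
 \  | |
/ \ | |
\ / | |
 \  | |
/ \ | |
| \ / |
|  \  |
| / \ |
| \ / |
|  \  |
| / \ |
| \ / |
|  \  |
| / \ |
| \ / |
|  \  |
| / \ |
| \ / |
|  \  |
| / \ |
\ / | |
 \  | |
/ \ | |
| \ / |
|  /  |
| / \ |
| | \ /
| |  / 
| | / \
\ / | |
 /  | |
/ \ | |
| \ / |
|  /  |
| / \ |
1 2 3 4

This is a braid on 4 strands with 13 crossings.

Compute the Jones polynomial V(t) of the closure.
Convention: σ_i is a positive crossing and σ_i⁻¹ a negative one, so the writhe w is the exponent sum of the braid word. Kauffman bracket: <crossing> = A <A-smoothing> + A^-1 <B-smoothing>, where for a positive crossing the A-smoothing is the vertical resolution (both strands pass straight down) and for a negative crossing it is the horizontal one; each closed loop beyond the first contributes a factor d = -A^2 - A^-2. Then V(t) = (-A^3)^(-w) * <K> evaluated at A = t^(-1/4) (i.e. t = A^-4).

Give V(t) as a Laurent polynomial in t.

t^-2 - t^-3 + 2*t^-4 - 2*t^-5 + 3*t^-6 - 2*t^-7 + t^-8 - t^-9

Derivation:
Reading the diagram top to bottom ('/'-over between positions i,i+1 = s_i, '\'-over = s_i^-1): braid word = s2^-1 s1^-1 s1^-1 s2^-1 s2^-1 s2^-1 s2^-1 s2^-1 s1^-1 s2 s3 s1 s2.
The presented braid s2^-1 s1^-1 s1^-1 s2^-1 s2^-1 s2^-1 s2^-1 s2^-1 s1^-1 s2 s3 s1 s2 on 4 strands reduces by inverse Markov moves (closure unchanged at each step):
  Deconjugate: the word is γ·β·γ⁻¹ with γ = s2^-1 s1^-1 (prefix) and γ⁻¹ = s1 s2 (suffix); strip both.
  Destabilize: the word has the form β·s3 where s3 occurs only as the final letter (β ∈ B_3); drop it and the last strand → 3 strands.
Reduced to β = s1^-1 s2^-1 s2^-1 s2^-1 s2^-1 s2^-1 s1^-1 s2 on 3 strands, 8 crossings.
Compute on β:
Braid: s1^-1 s2^-1 s2^-1 s2^-1 s2^-1 s2^-1 s1^-1 s2 on 3 strands, 8 crossings.
Writhe w = (#positive) - (#negative) = 1 - 7 = -6.
State-sum expansion of <K>. There are 2^8 = 256 states.
Each crossing splits two ways (0=vertical, 1=horizontal). The state's weight is A^(#A-smoothings - #B-smoothings) * d^(loops - 1).
Tabulate the states by total A-exponent and number of loops L (A-exp: L × count):
  A^8: L=6 ×1
  A^6: L=5 ×8
  A^4: L=4 ×25, L=6 ×3
  A^2: L=3 ×40, L=5 ×15, L=7 ×1
  A^0: L=2 ×35, L=4 ×30, L=6 ×5
  A^-2: L=1 ×15, L=3 ×31, L=5 ×10
  A^-4: L=2 ×18, L=4 ×10
  A^-6: L=1 ×2, L=3 ×6
  A^-8: L=2 ×1
Each group contributes A^e * Σ count * d^(L-1):
Powers of d = -A^2 - A^-2: d^2 = A^4 + 2 + A^-4; d^3 = -A^6 - 3*A^2 - 3*A^-2 - A^-6; d^4 = A^8 + 4*A^4 + 6 + 4*A^-4 + A^-8; d^5 = -A^10 - 5*A^6 - 10*A^2 - 10*A^-2 - 5*A^-6 - A^-10; d^6 = A^12 + 6*A^8 + 15*A^4 + 20 + 15*A^-4 + 6*A^-8 + A^-12.
  A^8 * (d^5) = -A^18 - 5*A^14 - 10*A^10 - 10*A^6 - 5*A^2 - A^-2
  A^6 * (8*d^4) = 8*A^14 + 32*A^10 + 48*A^6 + 32*A^2 + 8*A^-2
  A^4 * (25*d^3 + 3*d^5) = -3*A^14 - 40*A^10 - 105*A^6 - 105*A^2 - 40*A^-2 - 3*A^-6
  A^2 * (40*d^2 + 15*d^4 + d^6) = A^14 + 21*A^10 + 115*A^6 + 190*A^2 + 115*A^-2 + 21*A^-6 + A^-10
  A^0 * (35*d + 30*d^3 + 5*d^5) = -5*A^10 - 55*A^6 - 175*A^2 - 175*A^-2 - 55*A^-6 - 5*A^-10
  A^-2 * (15 + 31*d^2 + 10*d^4) = 10*A^6 + 71*A^2 + 137*A^-2 + 71*A^-6 + 10*A^-10
  A^-4 * (18*d + 10*d^3) = -10*A^2 - 48*A^-2 - 48*A^-6 - 10*A^-10
  A^-6 * (2 + 6*d^2) = 6*A^-2 + 14*A^-6 + 6*A^-10
  A^-8 * (d) = -A^-6 - A^-10
Summing the groups: <K> = -A^18 + A^14 - 2*A^10 + 3*A^6 - 2*A^2 + 2*A^-2 - A^-6 + A^-10
Normalise by the writhe: (-A^3)^(-w) = (-A^3)^(6) = A^18, so f(A) = A^18 * <K> = -A^36 + A^32 - 2*A^28 + 3*A^24 - 2*A^20 + 2*A^16 - A^12 + A^8.
Substitute A = t^(-1/4), i.e. A^e → t^(-e/4): V(t) = t^-2 - t^-3 + 2*t^-4 - 2*t^-5 + 3*t^-6 - 2*t^-7 + t^-8 - t^-9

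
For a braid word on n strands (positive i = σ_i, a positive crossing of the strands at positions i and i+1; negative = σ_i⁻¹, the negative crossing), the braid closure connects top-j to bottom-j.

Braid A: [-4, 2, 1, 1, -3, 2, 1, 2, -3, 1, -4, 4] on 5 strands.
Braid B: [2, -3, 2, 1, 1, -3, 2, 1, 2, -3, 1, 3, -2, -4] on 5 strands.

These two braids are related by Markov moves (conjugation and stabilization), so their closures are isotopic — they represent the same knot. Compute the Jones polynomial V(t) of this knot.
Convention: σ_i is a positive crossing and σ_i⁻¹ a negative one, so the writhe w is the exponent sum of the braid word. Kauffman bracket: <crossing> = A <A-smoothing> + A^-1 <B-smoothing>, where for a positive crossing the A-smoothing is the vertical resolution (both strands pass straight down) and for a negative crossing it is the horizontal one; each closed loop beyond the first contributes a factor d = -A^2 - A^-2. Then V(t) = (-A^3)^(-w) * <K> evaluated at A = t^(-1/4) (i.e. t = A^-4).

-t^7 + 2*t^6 - 2*t^5 + 2*t^4 - 2*t^3 + 2*t^2 - t + 1

Derivation:
Markov-equivalent braids have isotopic closures, hence identical knot invariants. Strip the Markov moves from each word to reach a common short braid β, then compute V(t) once on β.
Braid A: s4^-1 s2 s1 s1 s3^-1 s2 s1 s2 s3^-1 s1 s4^-1 s4 on 5 strands reduces by inverse Markov moves (closure unchanged at each step):
  Deconjugate: the word is γ·β·γ⁻¹ with γ = s4^-1 (prefix) and γ⁻¹ = s4 (suffix); strip both.
  Destabilize: the word has the form β·s4^-1 where s4^-1 occurs only as the final letter (β ∈ B_4); drop it and the last strand → 4 strands.
Reduced to β = s2 s1 s1 s3^-1 s2 s1 s2 s3^-1 s1 on 4 strands, 9 crossings.
Braid B: s2 s3^-1 s2 s1 s1 s3^-1 s2 s1 s2 s3^-1 s1 s3 s2^-1 s4^-1 on 5 strands reduces by inverse Markov moves (closure unchanged at each step):
  Destabilize: the word has the form β·s4^-1 where s4^-1 occurs only as the final letter (β ∈ B_4); drop it and the last strand → 4 strands.
  Deconjugate: the word is γ·β·γ⁻¹ with γ = s2 s3^-1 (prefix) and γ⁻¹ = s3 s2^-1 (suffix); strip both.
Reduced to β = s2 s1 s1 s3^-1 s2 s1 s2 s3^-1 s1 on 4 strands, 9 crossings.
Both give the same β = s2 s1 s1 s3^-1 s2 s1 s2 s3^-1 s1 on 4 strands, so one state sum suffices:
Braid: s2 s1 s1 s3^-1 s2 s1 s2 s3^-1 s1 on 4 strands, 9 crossings.
Writhe w = (#positive) - (#negative) = 7 - 2 = 5.
Computing the Kauffman bracket via state sum. There are 2^9 = 512 states.
Smooth each crossing (0=||, 1=⌣⌢); contribution A^(Σ sign_k(1-2s_k)) * d^(L-1).
Tabulate the states by total A-exponent and number of loops L (A-exp: L × count):
  A^9: L=4 ×1
  A^7: L=3 ×9
  A^5: L=2 ×28, L=4 ×8
  A^3: L=1 ×32, L=3 ×48, L=5 ×4
  A^1: L=2 ×91, L=4 ×34, L=6 ×1
  A^-1: L=1 ×23, L=3 ×92, L=5 ×11
  A^-3: L=2 ×43, L=4 ×40, L=6 ×1
  A^-5: L=1 ×4, L=3 ×26, L=5 ×6
  A^-7: L=2 ×4, L=4 ×5
  A^-9: L=3 ×1
Each group contributes A^e * Σ count * d^(L-1):
Powers of d = -A^2 - A^-2: d^2 = A^4 + 2 + A^-4; d^3 = -A^6 - 3*A^2 - 3*A^-2 - A^-6; d^4 = A^8 + 4*A^4 + 6 + 4*A^-4 + A^-8; d^5 = -A^10 - 5*A^6 - 10*A^2 - 10*A^-2 - 5*A^-6 - A^-10.
  A^9 * (d^3) = -A^15 - 3*A^11 - 3*A^7 - A^3
  A^7 * (9*d^2) = 9*A^11 + 18*A^7 + 9*A^3
  A^5 * (28*d + 8*d^3) = -8*A^11 - 52*A^7 - 52*A^3 - 8*A^-1
  A^3 * (32 + 48*d^2 + 4*d^4) = 4*A^11 + 64*A^7 + 152*A^3 + 64*A^-1 + 4*A^-5
  A^1 * (91*d + 34*d^3 + d^5) = -A^11 - 39*A^7 - 203*A^3 - 203*A^-1 - 39*A^-5 - A^-9
  A^-1 * (23 + 92*d^2 + 11*d^4) = 11*A^7 + 136*A^3 + 273*A^-1 + 136*A^-5 + 11*A^-9
  A^-3 * (43*d + 40*d^3 + d^5) = -A^7 - 45*A^3 - 173*A^-1 - 173*A^-5 - 45*A^-9 - A^-13
  A^-5 * (4 + 26*d^2 + 6*d^4) = 6*A^3 + 50*A^-1 + 92*A^-5 + 50*A^-9 + 6*A^-13
  A^-7 * (4*d + 5*d^3) = -5*A^-1 - 19*A^-5 - 19*A^-9 - 5*A^-13
  A^-9 * (d^2) = A^-5 + 2*A^-9 + A^-13
Summing the groups: <K> = -A^15 + A^11 - 2*A^7 + 2*A^3 - 2*A^-1 + 2*A^-5 - 2*A^-9 + A^-13
Normalise by the writhe: (-A^3)^(-w) = (-A^3)^(-5) = -A^-15, so f(A) = -A^-15 * <K> = 1 - A^-4 + 2*A^-8 - 2*A^-12 + 2*A^-16 - 2*A^-20 + 2*A^-24 - A^-28.
Substitute A = t^(-1/4), i.e. A^e → t^(-e/4): V(t) = -t^7 + 2*t^6 - 2*t^5 + 2*t^4 - 2*t^3 + 2*t^2 - t + 1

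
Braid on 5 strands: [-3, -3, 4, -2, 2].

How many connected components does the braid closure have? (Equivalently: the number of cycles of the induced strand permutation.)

4

Derivation:
Track the strand permutation on 5 strands, starting from identity.
  step 1: s3^-1 swaps positions 3,4 -> [1 2 4 3 5]
  step 2: s3^-1 swaps positions 3,4 -> [1 2 3 4 5]
  step 3: s4 swaps positions 4,5 -> [1 2 3 5 4]
  step 4: s2^-1 swaps positions 2,3 -> [1 3 2 5 4]
  step 5: s2 swaps positions 2,3 -> [1 2 3 5 4]
Final permutation (position -> original strand): [1 2 3 5 4]
Closure components = cycle count of this permutation = 4.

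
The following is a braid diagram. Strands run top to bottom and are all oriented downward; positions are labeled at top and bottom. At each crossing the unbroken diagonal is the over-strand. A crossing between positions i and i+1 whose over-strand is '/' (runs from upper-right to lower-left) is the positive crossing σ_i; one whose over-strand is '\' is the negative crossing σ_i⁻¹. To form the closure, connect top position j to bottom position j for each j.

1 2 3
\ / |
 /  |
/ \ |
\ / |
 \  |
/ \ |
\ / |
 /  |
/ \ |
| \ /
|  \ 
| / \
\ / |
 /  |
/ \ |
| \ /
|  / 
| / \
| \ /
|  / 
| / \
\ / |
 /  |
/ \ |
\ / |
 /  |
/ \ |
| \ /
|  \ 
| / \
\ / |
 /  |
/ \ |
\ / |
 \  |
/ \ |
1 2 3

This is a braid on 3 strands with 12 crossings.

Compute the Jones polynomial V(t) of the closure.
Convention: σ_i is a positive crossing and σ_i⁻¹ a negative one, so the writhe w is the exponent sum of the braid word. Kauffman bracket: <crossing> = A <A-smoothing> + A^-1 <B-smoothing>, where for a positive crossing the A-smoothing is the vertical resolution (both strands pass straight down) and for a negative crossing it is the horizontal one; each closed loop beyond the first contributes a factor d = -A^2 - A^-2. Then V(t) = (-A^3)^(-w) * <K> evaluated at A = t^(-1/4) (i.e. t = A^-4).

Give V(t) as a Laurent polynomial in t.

Reading the diagram top to bottom ('/'-over between positions i,i+1 = s_i, '\'-over = s_i^-1): braid word = s1 s1^-1 s1 s2^-1 s1 s2 s2 s1 s1 s2^-1 s1 s1^-1.
The presented braid s1 s1^-1 s1 s2^-1 s1 s2 s2 s1 s1 s2^-1 s1 s1^-1 on 3 strands reduces by inverse Markov moves (closure unchanged at each step):
  Deconjugate: the word is γ·β·γ⁻¹ with γ = s1 (prefix) and γ⁻¹ = s1^-1 (suffix); strip both.
  Deconjugate: the word is γ·β·γ⁻¹ with γ = s1^-1 (prefix) and γ⁻¹ = s1 (suffix); strip both.
Reduced to β = s1 s2^-1 s1 s2 s2 s1 s1 s2^-1 on 3 strands, 8 crossings.
Compute on β:
Braid: s1 s2^-1 s1 s2 s2 s1 s1 s2^-1 on 3 strands, 8 crossings.
Writhe w = (#positive) - (#negative) = 6 - 2 = 4.
Enumerate smoothing states for the bracket polynomial. There are 2^8 = 256 states.
For each crossing: s=0 is the vertical smoothing, s=1 horizontal. Crossing k contributes A^(sign_k * (1 - 2*s_k)); loop factor d = -A^2 - A^-2.
Tabulate the states by total A-exponent and number of loops L (A-exp: L × count):
  A^8: L=3 ×1
  A^6: L=2 ×6, L=4 ×2
  A^4: L=1 ×11, L=3 ×16, L=5 ×1
  A^2: L=2 ×47, L=4 ×9
  A^0: L=1 ×26, L=3 ×43, L=5 ×1
  A^-2: L=2 ×41, L=4 ×15
  A^-4: L=3 ×26, L=5 ×2
  A^-6: L=4 ×8
  A^-8: L=5 ×1
Each group contributes A^e * Σ count * d^(L-1):
Powers of d = -A^2 - A^-2: d^2 = A^4 + 2 + A^-4; d^3 = -A^6 - 3*A^2 - 3*A^-2 - A^-6; d^4 = A^8 + 4*A^4 + 6 + 4*A^-4 + A^-8.
  A^8 * (d^2) = A^12 + 2*A^8 + A^4
  A^6 * (6*d + 2*d^3) = -2*A^12 - 12*A^8 - 12*A^4 - 2
  A^4 * (11 + 16*d^2 + d^4) = A^12 + 20*A^8 + 49*A^4 + 20 + A^-4
  A^2 * (47*d + 9*d^3) = -9*A^8 - 74*A^4 - 74 - 9*A^-4
  A^0 * (26 + 43*d^2 + d^4) = A^8 + 47*A^4 + 118 + 47*A^-4 + A^-8
  A^-2 * (41*d + 15*d^3) = -15*A^4 - 86 - 86*A^-4 - 15*A^-8
  A^-4 * (26*d^2 + 2*d^4) = 2*A^4 + 34 + 64*A^-4 + 34*A^-8 + 2*A^-12
  A^-6 * (8*d^3) = -8 - 24*A^-4 - 24*A^-8 - 8*A^-12
  A^-8 * (d^4) = 1 + 4*A^-4 + 6*A^-8 + 4*A^-12 + A^-16
Summing the groups: <K> = 2*A^8 - 2*A^4 + 3 - 3*A^-4 + 2*A^-8 - 2*A^-12 + A^-16
Normalise by the writhe: (-A^3)^(-w) = (-A^3)^(-4) = A^-12, so f(A) = A^-12 * <K> = 2*A^-4 - 2*A^-8 + 3*A^-12 - 3*A^-16 + 2*A^-20 - 2*A^-24 + A^-28.
Substitute A = t^(-1/4), i.e. A^e → t^(-e/4): V(t) = t^7 - 2*t^6 + 2*t^5 - 3*t^4 + 3*t^3 - 2*t^2 + 2*t

Answer: t^7 - 2*t^6 + 2*t^5 - 3*t^4 + 3*t^3 - 2*t^2 + 2*t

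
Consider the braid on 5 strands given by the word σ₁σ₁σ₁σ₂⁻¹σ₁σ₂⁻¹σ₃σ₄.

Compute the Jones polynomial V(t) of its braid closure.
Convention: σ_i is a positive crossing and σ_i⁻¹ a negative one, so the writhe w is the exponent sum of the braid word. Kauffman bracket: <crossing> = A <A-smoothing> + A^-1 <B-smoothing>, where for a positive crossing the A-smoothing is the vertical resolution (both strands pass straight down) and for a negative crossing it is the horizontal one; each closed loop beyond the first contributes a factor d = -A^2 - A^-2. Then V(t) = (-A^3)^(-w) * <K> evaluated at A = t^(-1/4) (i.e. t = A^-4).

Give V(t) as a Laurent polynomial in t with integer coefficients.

The presented braid s1 s1 s1 s2^-1 s1 s2^-1 s3 s4 on 5 strands reduces by inverse Markov moves (closure unchanged at each step):
  Destabilize: the word has the form β·s4 where s4 occurs only as the final letter (β ∈ B_4); drop it and the last strand → 4 strands.
  Destabilize: the word has the form β·s3 where s3 occurs only as the final letter (β ∈ B_3); drop it and the last strand → 3 strands.
Reduced to β = s1 s1 s1 s2^-1 s1 s2^-1 on 3 strands, 6 crossings.
Compute on β:
Braid: s1 s1 s1 s2^-1 s1 s2^-1 on 3 strands, 6 crossings.
Writhe w = (#positive) - (#negative) = 4 - 2 = 2.
Computing the Kauffman bracket via state sum. There are 2^6 = 64 states.
For each crossing: s=0 is the vertical smoothing, s=1 horizontal. Crossing k contributes A^(sign_k * (1 - 2*s_k)); loop factor d = -A^2 - A^-2.
Tabulate the states by total A-exponent and number of loops L (A-exp: L × count):
  A^6: L=3 ×1
  A^4: L=2 ×6
  A^2: L=1 ×11, L=3 ×4
  A^0: L=2 ×19, L=4 ×1
  A^-2: L=3 ×15
  A^-4: L=4 ×6
  A^-6: L=5 ×1
Each group contributes A^e * Σ count * d^(L-1):
Powers of d = -A^2 - A^-2: d^2 = A^4 + 2 + A^-4; d^3 = -A^6 - 3*A^2 - 3*A^-2 - A^-6; d^4 = A^8 + 4*A^4 + 6 + 4*A^-4 + A^-8.
  A^6 * (d^2) = A^10 + 2*A^6 + A^2
  A^4 * (6*d) = -6*A^6 - 6*A^2
  A^2 * (11 + 4*d^2) = 4*A^6 + 19*A^2 + 4*A^-2
  A^0 * (19*d + d^3) = -A^6 - 22*A^2 - 22*A^-2 - A^-6
  A^-2 * (15*d^2) = 15*A^2 + 30*A^-2 + 15*A^-6
  A^-4 * (6*d^3) = -6*A^2 - 18*A^-2 - 18*A^-6 - 6*A^-10
  A^-6 * (d^4) = A^2 + 4*A^-2 + 6*A^-6 + 4*A^-10 + A^-14
Summing the groups: <K> = A^10 - A^6 + 2*A^2 - 2*A^-2 + 2*A^-6 - 2*A^-10 + A^-14
Normalise by the writhe: (-A^3)^(-w) = (-A^3)^(-2) = A^-6, so f(A) = A^-6 * <K> = A^4 - 1 + 2*A^-4 - 2*A^-8 + 2*A^-12 - 2*A^-16 + A^-20.
Substitute A = t^(-1/4), i.e. A^e → t^(-e/4): V(t) = t^5 - 2*t^4 + 2*t^3 - 2*t^2 + 2*t - 1 + t^-1

Answer: t^5 - 2*t^4 + 2*t^3 - 2*t^2 + 2*t - 1 + t^-1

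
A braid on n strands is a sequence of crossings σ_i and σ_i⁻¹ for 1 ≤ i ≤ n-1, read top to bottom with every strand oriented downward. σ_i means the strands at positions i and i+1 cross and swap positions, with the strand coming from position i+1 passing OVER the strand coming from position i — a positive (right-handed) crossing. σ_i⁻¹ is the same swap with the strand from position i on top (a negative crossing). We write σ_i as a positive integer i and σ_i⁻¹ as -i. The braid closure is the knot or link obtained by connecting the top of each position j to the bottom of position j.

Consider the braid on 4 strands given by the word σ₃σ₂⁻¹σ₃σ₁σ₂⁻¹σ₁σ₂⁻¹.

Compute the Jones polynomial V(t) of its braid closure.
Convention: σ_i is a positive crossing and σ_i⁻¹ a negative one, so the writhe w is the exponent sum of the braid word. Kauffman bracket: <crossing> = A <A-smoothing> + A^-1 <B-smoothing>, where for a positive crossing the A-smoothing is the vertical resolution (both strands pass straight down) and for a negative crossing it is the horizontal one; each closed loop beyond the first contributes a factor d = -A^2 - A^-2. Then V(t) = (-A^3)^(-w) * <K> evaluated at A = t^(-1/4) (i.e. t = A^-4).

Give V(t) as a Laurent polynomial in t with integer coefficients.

Braid: s3 s2^-1 s3 s1 s2^-1 s1 s2^-1 on 4 strands, 7 crossings.
Writhe w = (#positive) - (#negative) = 4 - 3 = 1.
Computing the Kauffman bracket via state sum. There are 2^7 = 128 states.
For each crossing: s=0 is the vertical smoothing, s=1 horizontal. Crossing k contributes A^(sign_k * (1 - 2*s_k)); loop factor d = -A^2 - A^-2.
Tabulate the states by total A-exponent and number of loops L (A-exp: L × count):
  A^7: L=5 ×1
  A^5: L=4 ×7
  A^3: L=3 ×21
  A^1: L=2 ×32, L=4 ×3
  A^-1: L=1 ×21, L=3 ×14
  A^-3: L=2 ×19, L=4 ×2
  A^-5: L=3 ×7
  A^-7: L=4 ×1
Each group contributes A^e * Σ count * d^(L-1):
Powers of d = -A^2 - A^-2: d^2 = A^4 + 2 + A^-4; d^3 = -A^6 - 3*A^2 - 3*A^-2 - A^-6; d^4 = A^8 + 4*A^4 + 6 + 4*A^-4 + A^-8.
  A^7 * (d^4) = A^15 + 4*A^11 + 6*A^7 + 4*A^3 + A^-1
  A^5 * (7*d^3) = -7*A^11 - 21*A^7 - 21*A^3 - 7*A^-1
  A^3 * (21*d^2) = 21*A^7 + 42*A^3 + 21*A^-1
  A^1 * (32*d + 3*d^3) = -3*A^7 - 41*A^3 - 41*A^-1 - 3*A^-5
  A^-1 * (21 + 14*d^2) = 14*A^3 + 49*A^-1 + 14*A^-5
  A^-3 * (19*d + 2*d^3) = -2*A^3 - 25*A^-1 - 25*A^-5 - 2*A^-9
  A^-5 * (7*d^2) = 7*A^-1 + 14*A^-5 + 7*A^-9
  A^-7 * (d^3) = -A^-1 - 3*A^-5 - 3*A^-9 - A^-13
Summing the groups: <K> = A^15 - 3*A^11 + 3*A^7 - 4*A^3 + 4*A^-1 - 3*A^-5 + 2*A^-9 - A^-13
Normalise by the writhe: (-A^3)^(-w) = (-A^3)^(-1) = -A^-3, so f(A) = -A^-3 * <K> = -A^12 + 3*A^8 - 3*A^4 + 4 - 4*A^-4 + 3*A^-8 - 2*A^-12 + A^-16.
Substitute A = t^(-1/4), i.e. A^e → t^(-e/4): V(t) = t^4 - 2*t^3 + 3*t^2 - 4*t + 4 - 3*t^-1 + 3*t^-2 - t^-3

Answer: t^4 - 2*t^3 + 3*t^2 - 4*t + 4 - 3*t^-1 + 3*t^-2 - t^-3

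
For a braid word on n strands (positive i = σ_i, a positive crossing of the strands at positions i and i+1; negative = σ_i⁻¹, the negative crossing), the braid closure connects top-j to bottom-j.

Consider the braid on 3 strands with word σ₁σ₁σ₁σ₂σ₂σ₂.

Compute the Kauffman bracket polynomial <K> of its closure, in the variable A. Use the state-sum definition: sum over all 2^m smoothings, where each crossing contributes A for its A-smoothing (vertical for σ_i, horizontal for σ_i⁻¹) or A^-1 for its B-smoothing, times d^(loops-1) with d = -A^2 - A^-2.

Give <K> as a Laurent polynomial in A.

A^10 + 2*A^2 - 2*A^-2 + A^-6 - 2*A^-10 + A^-14

Derivation:
Braid: s1 s1 s1 s2 s2 s2 on 3 strands, 6 crossings.
Writhe w = (#positive) - (#negative) = 6 - 0 = 6.
Computing the Kauffman bracket via state sum. There are 2^6 = 64 states.
For each crossing: s=0 is the vertical smoothing, s=1 horizontal. Crossing k contributes A^(sign_k * (1 - 2*s_k)); loop factor d = -A^2 - A^-2.
Tabulate the states by total A-exponent and number of loops L (A-exp: L × count):
  A^6: L=3 ×1
  A^4: L=2 ×6
  A^2: L=1 ×9, L=3 ×6
  A^0: L=2 ×18, L=4 ×2
  A^-2: L=3 ×15
  A^-4: L=4 ×6
  A^-6: L=5 ×1
Each group contributes A^e * Σ count * d^(L-1):
Powers of d = -A^2 - A^-2: d^2 = A^4 + 2 + A^-4; d^3 = -A^6 - 3*A^2 - 3*A^-2 - A^-6; d^4 = A^8 + 4*A^4 + 6 + 4*A^-4 + A^-8.
  A^6 * (d^2) = A^10 + 2*A^6 + A^2
  A^4 * (6*d) = -6*A^6 - 6*A^2
  A^2 * (9 + 6*d^2) = 6*A^6 + 21*A^2 + 6*A^-2
  A^0 * (18*d + 2*d^3) = -2*A^6 - 24*A^2 - 24*A^-2 - 2*A^-6
  A^-2 * (15*d^2) = 15*A^2 + 30*A^-2 + 15*A^-6
  A^-4 * (6*d^3) = -6*A^2 - 18*A^-2 - 18*A^-6 - 6*A^-10
  A^-6 * (d^4) = A^2 + 4*A^-2 + 6*A^-6 + 4*A^-10 + A^-14
Summing the groups: <K> = A^10 + 2*A^2 - 2*A^-2 + A^-6 - 2*A^-10 + A^-14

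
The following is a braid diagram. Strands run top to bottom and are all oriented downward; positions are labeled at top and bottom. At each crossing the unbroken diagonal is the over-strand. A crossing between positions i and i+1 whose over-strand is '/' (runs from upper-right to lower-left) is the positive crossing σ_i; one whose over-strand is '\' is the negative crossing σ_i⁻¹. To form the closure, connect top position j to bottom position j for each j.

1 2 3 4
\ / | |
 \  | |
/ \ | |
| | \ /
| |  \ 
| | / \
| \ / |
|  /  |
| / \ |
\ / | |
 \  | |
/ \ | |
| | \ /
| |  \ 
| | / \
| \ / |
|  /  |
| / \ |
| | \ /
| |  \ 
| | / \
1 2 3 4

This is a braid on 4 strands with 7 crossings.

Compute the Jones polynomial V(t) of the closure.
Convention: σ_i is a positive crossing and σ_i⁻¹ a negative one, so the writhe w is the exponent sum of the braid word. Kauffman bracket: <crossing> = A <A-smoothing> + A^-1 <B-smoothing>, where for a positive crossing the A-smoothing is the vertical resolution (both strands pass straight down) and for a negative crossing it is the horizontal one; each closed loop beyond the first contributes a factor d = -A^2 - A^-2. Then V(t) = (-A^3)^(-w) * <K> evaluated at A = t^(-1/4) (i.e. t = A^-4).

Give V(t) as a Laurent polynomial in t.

Reading the diagram top to bottom ('/'-over between positions i,i+1 = s_i, '\'-over = s_i^-1): braid word = s1^-1 s3^-1 s2 s1^-1 s3^-1 s2 s3^-1.
Braid: s1^-1 s3^-1 s2 s1^-1 s3^-1 s2 s3^-1 on 4 strands, 7 crossings.
Writhe w = (#positive) - (#negative) = 2 - 5 = -3.
State-sum expansion of <K>. There are 2^7 = 128 states.
Smooth each crossing (0=||, 1=⌣⌢); contribution A^(Σ sign_k(1-2s_k)) * d^(L-1).
Tabulate the states by total A-exponent and number of loops L (A-exp: L × count):
  A^7: L=5 ×1
  A^5: L=4 ×7
  A^3: L=3 ×20, L=5 ×1
  A^1: L=2 ×29, L=4 ×6
  A^-1: L=1 ×19, L=3 ×16
  A^-3: L=2 ×19, L=4 ×2
  A^-5: L=3 ×7
  A^-7: L=4 ×1
Each group contributes A^e * Σ count * d^(L-1):
Powers of d = -A^2 - A^-2: d^2 = A^4 + 2 + A^-4; d^3 = -A^6 - 3*A^2 - 3*A^-2 - A^-6; d^4 = A^8 + 4*A^4 + 6 + 4*A^-4 + A^-8.
  A^7 * (d^4) = A^15 + 4*A^11 + 6*A^7 + 4*A^3 + A^-1
  A^5 * (7*d^3) = -7*A^11 - 21*A^7 - 21*A^3 - 7*A^-1
  A^3 * (20*d^2 + d^4) = A^11 + 24*A^7 + 46*A^3 + 24*A^-1 + A^-5
  A^1 * (29*d + 6*d^3) = -6*A^7 - 47*A^3 - 47*A^-1 - 6*A^-5
  A^-1 * (19 + 16*d^2) = 16*A^3 + 51*A^-1 + 16*A^-5
  A^-3 * (19*d + 2*d^3) = -2*A^3 - 25*A^-1 - 25*A^-5 - 2*A^-9
  A^-5 * (7*d^2) = 7*A^-1 + 14*A^-5 + 7*A^-9
  A^-7 * (d^3) = -A^-1 - 3*A^-5 - 3*A^-9 - A^-13
Summing the groups: <K> = A^15 - 2*A^11 + 3*A^7 - 4*A^3 + 3*A^-1 - 3*A^-5 + 2*A^-9 - A^-13
Normalise by the writhe: (-A^3)^(-w) = (-A^3)^(3) = -A^9, so f(A) = -A^9 * <K> = -A^24 + 2*A^20 - 3*A^16 + 4*A^12 - 3*A^8 + 3*A^4 - 2 + A^-4.
Substitute A = t^(-1/4), i.e. A^e → t^(-e/4): V(t) = t - 2 + 3*t^-1 - 3*t^-2 + 4*t^-3 - 3*t^-4 + 2*t^-5 - t^-6

Answer: t - 2 + 3*t^-1 - 3*t^-2 + 4*t^-3 - 3*t^-4 + 2*t^-5 - t^-6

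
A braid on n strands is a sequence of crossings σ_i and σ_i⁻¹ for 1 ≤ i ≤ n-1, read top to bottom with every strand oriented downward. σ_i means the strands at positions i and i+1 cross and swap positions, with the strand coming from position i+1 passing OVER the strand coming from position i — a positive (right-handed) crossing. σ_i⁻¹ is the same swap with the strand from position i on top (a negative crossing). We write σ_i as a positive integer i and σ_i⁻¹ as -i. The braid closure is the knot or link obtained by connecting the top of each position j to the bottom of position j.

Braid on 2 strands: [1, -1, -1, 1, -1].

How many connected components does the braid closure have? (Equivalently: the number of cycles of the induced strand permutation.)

Track the strand permutation on 2 strands, starting from identity.
  step 1: s1 swaps positions 1,2 -> [2 1]
  step 2: s1^-1 swaps positions 1,2 -> [1 2]
  step 3: s1^-1 swaps positions 1,2 -> [2 1]
  step 4: s1 swaps positions 1,2 -> [1 2]
  step 5: s1^-1 swaps positions 1,2 -> [2 1]
Final permutation (position -> original strand): [2 1]
Closure components = cycle count of this permutation = 1.

Answer: 1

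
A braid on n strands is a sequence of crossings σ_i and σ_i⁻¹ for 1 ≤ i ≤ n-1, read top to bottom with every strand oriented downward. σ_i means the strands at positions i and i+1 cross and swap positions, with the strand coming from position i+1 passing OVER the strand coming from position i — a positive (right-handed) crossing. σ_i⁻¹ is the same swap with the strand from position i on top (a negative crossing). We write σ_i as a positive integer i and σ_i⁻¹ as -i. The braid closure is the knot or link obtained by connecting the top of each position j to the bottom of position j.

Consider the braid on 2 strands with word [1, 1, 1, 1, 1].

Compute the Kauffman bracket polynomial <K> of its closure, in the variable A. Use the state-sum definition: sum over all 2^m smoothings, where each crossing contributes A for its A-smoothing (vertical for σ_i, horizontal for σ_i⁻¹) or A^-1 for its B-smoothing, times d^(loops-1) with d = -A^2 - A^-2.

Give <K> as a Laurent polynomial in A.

Braid: s1 s1 s1 s1 s1 on 2 strands, 5 crossings.
Writhe w = (#positive) - (#negative) = 5 - 0 = 5.
Enumerate smoothing states for the bracket polynomial. There are 2^5 = 32 states.
Each crossing splits two ways (0=vertical, 1=horizontal). The state's weight is A^(#A-smoothings - #B-smoothings) * d^(loops - 1).
  state 00000: A-exp=+5, loops=2, term = A^5 * d^1
  state 00001: A-exp=+3, loops=1, term = A^3 * d^0
  state 00010: A-exp=+3, loops=1, term = A^3 * d^0
  state 00011: A-exp=+1, loops=2, term = A^1 * d^1
  state 00100: A-exp=+3, loops=1, term = A^3 * d^0
  state 00101: A-exp=+1, loops=2, term = A^1 * d^1
  state 00110: A-exp=+1, loops=2, term = A^1 * d^1
  state 00111: A-exp=-1, loops=3, term = A^-1 * d^2
  state 01000: A-exp=+3, loops=1, term = A^3 * d^0
  state 01001: A-exp=+1, loops=2, term = A^1 * d^1
  state 01010: A-exp=+1, loops=2, term = A^1 * d^1
  state 01011: A-exp=-1, loops=3, term = A^-1 * d^2
  state 01100: A-exp=+1, loops=2, term = A^1 * d^1
  state 01101: A-exp=-1, loops=3, term = A^-1 * d^2
  state 01110: A-exp=-1, loops=3, term = A^-1 * d^2
  state 01111: A-exp=-3, loops=4, term = A^-3 * d^3
  state 10000: A-exp=+3, loops=1, term = A^3 * d^0
  state 10001: A-exp=+1, loops=2, term = A^1 * d^1
  state 10010: A-exp=+1, loops=2, term = A^1 * d^1
  state 10011: A-exp=-1, loops=3, term = A^-1 * d^2
  state 10100: A-exp=+1, loops=2, term = A^1 * d^1
  state 10101: A-exp=-1, loops=3, term = A^-1 * d^2
  state 10110: A-exp=-1, loops=3, term = A^-1 * d^2
  state 10111: A-exp=-3, loops=4, term = A^-3 * d^3
  state 11000: A-exp=+1, loops=2, term = A^1 * d^1
  state 11001: A-exp=-1, loops=3, term = A^-1 * d^2
  state 11010: A-exp=-1, loops=3, term = A^-1 * d^2
  state 11011: A-exp=-3, loops=4, term = A^-3 * d^3
  state 11100: A-exp=-1, loops=3, term = A^-1 * d^2
  state 11101: A-exp=-3, loops=4, term = A^-3 * d^3
  state 11110: A-exp=-3, loops=4, term = A^-3 * d^3
  state 11111: A-exp=-5, loops=5, term = A^-5 * d^4
Collect the terms by A-exponent (count of states per loop number):
Powers of d = -A^2 - A^-2: d^2 = A^4 + 2 + A^-4; d^3 = -A^6 - 3*A^2 - 3*A^-2 - A^-6; d^4 = A^8 + 4*A^4 + 6 + 4*A^-4 + A^-8.
  A^5 * (d) = -A^7 - A^3
  A^3 * (5) = 5*A^3
  A^1 * (10*d) = -10*A^3 - 10*A^-1
  A^-1 * (10*d^2) = 10*A^3 + 20*A^-1 + 10*A^-5
  A^-3 * (5*d^3) = -5*A^3 - 15*A^-1 - 15*A^-5 - 5*A^-9
  A^-5 * (d^4) = A^3 + 4*A^-1 + 6*A^-5 + 4*A^-9 + A^-13
Summing the groups: <K> = -A^7 - A^-1 + A^-5 - A^-9 + A^-13

Answer: -A^7 - A^-1 + A^-5 - A^-9 + A^-13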